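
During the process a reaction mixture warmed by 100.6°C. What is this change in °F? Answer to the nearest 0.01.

For a temperature interval the offset drops out; only the factor 1.8 applies.
100.6 × 1.8 = 181.08.

181.08°F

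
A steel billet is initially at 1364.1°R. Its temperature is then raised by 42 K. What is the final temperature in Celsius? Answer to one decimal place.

Initial temperature in Celsius: (1364.1 - 491.67) × 5/9 = 484.6833°C.
The 42 K change is an interval; Kelvin and Celsius degrees are the same size, so ΔC = +42°C.
Final Celsius temperature: 484.6833 + 42.0000 = 526.6833°C.

526.7°C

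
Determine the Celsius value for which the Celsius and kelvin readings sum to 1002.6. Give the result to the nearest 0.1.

364.7°C

Let C be the Celsius reading. The kelvin reading is K = 1·C + 273.15.
Require C + K = 1002.6: (2)·C + 273.15 = 1002.6.
C = (1002.6 - 273.15) / (2) = 364.7.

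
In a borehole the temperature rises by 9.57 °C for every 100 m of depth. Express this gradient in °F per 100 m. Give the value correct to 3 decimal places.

17.226 °F/100 m

Since only a temperature interval is involved, the additive offset between the scales drops out.
A change of 1°C is a change of 1.8°F, so 9.57 × 1.8 = 17.226.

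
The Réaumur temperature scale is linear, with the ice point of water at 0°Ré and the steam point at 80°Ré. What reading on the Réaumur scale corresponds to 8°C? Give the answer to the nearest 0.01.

6.40°Ré

Linearly onto the Réaumur scale: 0 + (8.0000 / 100) × (80 - 0) = 6.40°Ré.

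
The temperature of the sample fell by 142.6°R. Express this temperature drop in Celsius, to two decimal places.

An interval of 1°R corresponds to 5/9°C.
142.6 × 5/9 = 79.22.

79.22°C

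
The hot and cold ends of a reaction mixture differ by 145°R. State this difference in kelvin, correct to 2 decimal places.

For a temperature interval the offset drops out; only the factor 5/9 applies.
145 × 5/9 = 80.56.

80.56 K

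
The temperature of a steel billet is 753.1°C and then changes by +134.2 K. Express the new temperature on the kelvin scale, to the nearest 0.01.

The 134.2 K change is an interval; Kelvin and Celsius degrees are the same size, so ΔC = +134.2°C.
Final Celsius temperature: 753.1000 + 134.2000 = 887.3000°C.
In kelvin: 887.3000 + 273.15 = 1160.45 K.

1160.45 K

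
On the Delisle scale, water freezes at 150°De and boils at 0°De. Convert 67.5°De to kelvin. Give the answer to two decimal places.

Linear interpolation between the fixed points: C = (67.5 - 150) × 100 / (0 - 150) = 55.0000°C.
Then 55.0000 + 273.15 = 328.15 K.

328.15 K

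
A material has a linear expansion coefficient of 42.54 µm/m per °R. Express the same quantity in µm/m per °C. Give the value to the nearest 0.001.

76.572 µm/m per °C

The quantity depends on a temperature interval, so only the ratio of degree sizes applies; the offset between the scales is irrelevant.
A change of 1°C is a change of 1.8°R, so per °C the value is 42.54 × 1.8 = 76.572.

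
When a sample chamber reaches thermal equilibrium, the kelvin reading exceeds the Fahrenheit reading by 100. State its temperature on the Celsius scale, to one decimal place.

176.4°C

Let x be the Fahrenheit reading; then the kelvin reading is 5/9·x + 255.372.
(5/9·x + 255.372) - x = 100  ⇒  (-4/9)·x = -155.372  ⇒  x = 349.5875°F.
In Celsius: (349.5875 - 32) × 5/9 = 176.4°C.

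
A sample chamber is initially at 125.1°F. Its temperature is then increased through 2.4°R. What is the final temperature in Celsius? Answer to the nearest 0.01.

53.06°C

Initial temperature in Celsius: (125.1 - 32) × 5/9 = 51.7222°C.
The 2.4°R change is an interval, so only the factor 5/9 applies: +2.4 × 5/9 = +1.3333°C.
Final Celsius temperature: 51.7222 + 1.3333 = 53.0556°C.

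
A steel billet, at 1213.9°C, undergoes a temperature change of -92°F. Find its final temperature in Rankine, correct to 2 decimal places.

The 92°F change is an interval, so only the factor 5/9 applies: -92 × 5/9 = -51.1111°C.
Final Celsius temperature: 1213.9000 - 51.1111 = 1162.7889°C.
In Rankine: 1162.7889 × 1.8 + 491.67 = 2584.69°R.

2584.69°R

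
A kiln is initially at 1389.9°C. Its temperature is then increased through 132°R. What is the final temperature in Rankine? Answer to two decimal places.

The 132°R change is an interval, so only the factor 5/9 applies: +132 × 5/9 = +73.3333°C.
Final Celsius temperature: 1389.9000 + 73.3333 = 1463.2333°C.
In Rankine: 1463.2333 × 1.8 + 491.67 = 3125.49°R.

3125.49°R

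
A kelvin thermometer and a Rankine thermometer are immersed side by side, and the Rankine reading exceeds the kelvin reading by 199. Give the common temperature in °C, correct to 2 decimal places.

-24.40°C

Let x be the kelvin reading; then the Rankine reading is 1.8·x.
(1.8·x) - x = 199  ⇒  (0.8)·x = 199  ⇒  x = 248.7500 K.
In Celsius: 248.75 - 273.15 = -24.40°C.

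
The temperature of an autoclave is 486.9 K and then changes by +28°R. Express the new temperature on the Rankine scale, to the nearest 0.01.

Initial temperature in Celsius: 486.9 - 273.15 = 213.7500°C.
The 28°R change is an interval, so only the factor 5/9 applies: +28 × 5/9 = +15.5556°C.
Final Celsius temperature: 213.7500 + 15.5556 = 229.3056°C.
In Rankine: 229.3056 × 1.8 + 491.67 = 904.42°R.

904.42°R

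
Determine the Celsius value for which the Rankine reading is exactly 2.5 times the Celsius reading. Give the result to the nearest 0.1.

Let C be the Celsius reading. The Rankine reading is R = 1.8·C + 491.67.
Require R = 2.5·C: 1.8·C + 491.67 = 2.5·C.
(-0.7)·C = -491.67  ⇒  C = 702.4.

702.4°C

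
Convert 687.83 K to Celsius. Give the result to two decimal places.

414.68°C

In Celsius: 687.83 - 273.15 = 414.6800°C.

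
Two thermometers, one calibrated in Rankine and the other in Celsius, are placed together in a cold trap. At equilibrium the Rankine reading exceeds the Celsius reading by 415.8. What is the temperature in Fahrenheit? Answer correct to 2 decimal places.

Let x be the Rankine reading; then the Celsius reading is 5/9·x - 273.15.
(5/9·x - 273.15) - x = -415.8  ⇒  (-4/9)·x = -142.65  ⇒  x = 320.9625°R.
In Celsius: (320.9625 - 491.67) × 5/9 = -94.8375°C.
In Fahrenheit: -94.8375 × 1.8 + 32 = -138.71°F.

-138.71°F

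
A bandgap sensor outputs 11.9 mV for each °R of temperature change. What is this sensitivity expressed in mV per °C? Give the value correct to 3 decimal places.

Since only a temperature interval is involved, the additive offset between the scales drops out.
A change of 1°C is a change of 1.8°R, so per °C the value is 11.9 × 1.8 = 21.420.

21.420 mV per °C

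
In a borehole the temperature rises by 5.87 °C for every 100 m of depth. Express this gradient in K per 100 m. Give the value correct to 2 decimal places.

The quantity depends on a temperature interval, so only the ratio of degree sizes applies; the offset between the scales is irrelevant.
A change of 1°C is a change of 1 K, so 5.87 × 1 = 5.87.

5.87 K/100 m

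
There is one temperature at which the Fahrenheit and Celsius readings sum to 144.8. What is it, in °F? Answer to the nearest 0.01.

Let F be the Fahrenheit reading. The Celsius reading is C = 5/9·F - 17.7778.
Require F + C = 144.8: (14/9)·F - 17.7778 = 144.8.
F = (144.8 + 17.7778) / (14/9) = 104.51.

104.51°F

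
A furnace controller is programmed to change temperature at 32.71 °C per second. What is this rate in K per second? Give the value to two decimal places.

Since only a temperature interval is involved, the additive offset between the scales drops out.
A change of 1°C is a change of 1 K, so 32.71 × 1 = 32.71.

32.71 K/second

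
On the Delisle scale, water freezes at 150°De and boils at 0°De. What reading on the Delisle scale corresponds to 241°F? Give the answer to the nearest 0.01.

First in Celsius: (241 - 32) × 5/9 = 116.1111°C.
Linearly onto the Delisle scale: 150 + (116.1111 / 100) × (0 - 150) = -24.17°De.

-24.17°De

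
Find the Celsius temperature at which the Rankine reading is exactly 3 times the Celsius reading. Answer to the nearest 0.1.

Let C be the Celsius reading. The Rankine reading is R = 1.8·C + 491.67.
Require R = 3·C: 1.8·C + 491.67 = 3·C.
(-1.2)·C = -491.67  ⇒  C = 409.7.

409.7°C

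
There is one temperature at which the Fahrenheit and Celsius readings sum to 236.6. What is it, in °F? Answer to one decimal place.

Let F be the Fahrenheit reading. The Celsius reading is C = 5/9·F - 17.7778.
Require F + C = 236.6: (14/9)·F - 17.7778 = 236.6.
F = (236.6 + 17.7778) / (14/9) = 163.5.

163.5°F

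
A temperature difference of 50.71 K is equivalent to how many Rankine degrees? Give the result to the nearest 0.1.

91.3°R

Only the scale ratio 1.8 matters for a change in temperature.
50.71 × 1.8 = 91.3.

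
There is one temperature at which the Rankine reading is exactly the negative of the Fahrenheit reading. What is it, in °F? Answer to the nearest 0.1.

Let F be the Fahrenheit reading. The Rankine reading is R = 1·F + 459.67.
Require R = -1·F: 1·F + 459.67 = -1·F.
(2)·F = -459.67  ⇒  F = -229.8.

-229.8°F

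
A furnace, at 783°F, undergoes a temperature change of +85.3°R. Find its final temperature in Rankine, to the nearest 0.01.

1327.97°R

Initial temperature in Celsius: (783 - 32) × 5/9 = 417.2222°C.
The 85.3°R change is an interval, so only the factor 5/9 applies: +85.3 × 5/9 = +47.3889°C.
Final Celsius temperature: 417.2222 + 47.3889 = 464.6111°C.
In Rankine: 464.6111 × 1.8 + 491.67 = 1327.97°R.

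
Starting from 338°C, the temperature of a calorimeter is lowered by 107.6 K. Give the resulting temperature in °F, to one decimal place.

446.7°F

The 107.6 K change is an interval; Kelvin and Celsius degrees are the same size, so ΔC = -107.6°C.
Final Celsius temperature: 338.0000 - 107.6000 = 230.4000°C.
In Fahrenheit: 230.4000 × 1.8 + 32 = 446.7°F.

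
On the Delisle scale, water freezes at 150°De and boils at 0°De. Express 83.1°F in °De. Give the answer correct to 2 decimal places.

107.42°De

First in Celsius: (83.1 - 32) × 5/9 = 28.3889°C.
Linearly onto the Delisle scale: 150 + (28.3889 / 100) × (0 - 150) = 107.42°De.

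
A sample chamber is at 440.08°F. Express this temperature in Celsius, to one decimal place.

226.7°C

In Celsius: (440.08 - 32) × 5/9 = 226.7111°C.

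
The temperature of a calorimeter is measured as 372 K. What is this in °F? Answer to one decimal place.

In Celsius: 372 - 273.15 = 98.8500°C.
In Fahrenheit: 98.8500 × 1.8 + 32 = 209.9°F.

209.9°F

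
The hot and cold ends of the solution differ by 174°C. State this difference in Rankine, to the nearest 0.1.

An interval of 1°C corresponds to 1.8°R.
174 × 1.8 = 313.2.

313.2°R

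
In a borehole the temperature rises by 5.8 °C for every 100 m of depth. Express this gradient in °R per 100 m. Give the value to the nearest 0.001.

10.440 °R/100 m

Since only a temperature interval is involved, the additive offset between the scales drops out.
A change of 1°C is a change of 1.8°R, so 5.8 × 1.8 = 10.440.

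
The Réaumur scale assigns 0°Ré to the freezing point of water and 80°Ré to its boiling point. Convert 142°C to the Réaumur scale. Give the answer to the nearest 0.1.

Linearly onto the Réaumur scale: 0 + (142.0000 / 100) × (80 - 0) = 113.6°Ré.

113.6°Ré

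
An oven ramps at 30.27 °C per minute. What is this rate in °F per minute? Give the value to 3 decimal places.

54.486 °F/minute

The quantity depends on a temperature interval, so only the ratio of degree sizes applies; the offset between the scales is irrelevant.
A change of 1°C is a change of 1.8°F, so 30.27 × 1.8 = 54.486.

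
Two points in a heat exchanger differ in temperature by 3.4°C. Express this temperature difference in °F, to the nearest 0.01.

Only the scale ratio 1.8 matters for a change in temperature.
3.4 × 1.8 = 6.12.

6.12°F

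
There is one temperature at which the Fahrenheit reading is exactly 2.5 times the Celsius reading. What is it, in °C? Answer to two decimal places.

Let C be the Celsius reading. The Fahrenheit reading is F = 1.8·C + 32.
Require F = 2.5·C: 1.8·C + 32 = 2.5·C.
(-0.7)·C = -32  ⇒  C = 45.71.

45.71°C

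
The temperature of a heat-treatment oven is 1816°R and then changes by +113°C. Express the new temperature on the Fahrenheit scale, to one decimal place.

Initial temperature in Celsius: (1816 - 491.67) × 5/9 = 735.7389°C.
Final Celsius temperature: 735.7389 + 113.0000 = 848.7389°C.
In Fahrenheit: 848.7389 × 1.8 + 32 = 1559.7°F.

1559.7°F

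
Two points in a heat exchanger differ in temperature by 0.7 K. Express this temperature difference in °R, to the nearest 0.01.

For a temperature interval the offset drops out; only the factor 1.8 applies.
0.7 × 1.8 = 1.26.

1.26°R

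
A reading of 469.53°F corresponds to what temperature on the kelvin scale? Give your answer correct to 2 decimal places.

516.22 K

In Celsius: (469.53 - 32) × 5/9 = 243.0722°C.
In kelvin: 243.0722 + 273.15 = 516.22 K.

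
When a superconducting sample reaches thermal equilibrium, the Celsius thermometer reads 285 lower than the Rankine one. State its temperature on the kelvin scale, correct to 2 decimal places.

Let x be the Rankine reading; then the Celsius reading is 5/9·x - 273.15.
(5/9·x - 273.15) - x = -285  ⇒  (-4/9)·x = -11.85  ⇒  x = 26.6625°R.
In Celsius: (26.6625 - 491.67) × 5/9 = -258.3375°C.
In kelvin: -258.3375 + 273.15 = 14.81 K.

14.81 K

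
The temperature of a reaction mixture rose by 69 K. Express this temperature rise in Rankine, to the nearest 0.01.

Only the scale ratio 1.8 matters for a change in temperature.
69 × 1.8 = 124.20.

124.20°R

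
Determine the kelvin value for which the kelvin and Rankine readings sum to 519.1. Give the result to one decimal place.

185.4 K

Let K be the kelvin reading. The Rankine reading is R = 1.8·K.
Require K + R = 519.1: (2.8)·K = 519.1.
K = (519.1) / (2.8) = 185.4.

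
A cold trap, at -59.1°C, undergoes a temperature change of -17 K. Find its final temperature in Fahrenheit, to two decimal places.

-104.98°F

The 17 K change is an interval; Kelvin and Celsius degrees are the same size, so ΔC = -17°C.
Final Celsius temperature: -59.1000 - 17.0000 = -76.1000°C.
In Fahrenheit: -76.1000 × 1.8 + 32 = -104.98°F.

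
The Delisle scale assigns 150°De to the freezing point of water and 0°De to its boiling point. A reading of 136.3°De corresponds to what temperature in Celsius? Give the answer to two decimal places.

9.13°C

Linear interpolation between the fixed points: C = (136.3 - 150) × 100 / (0 - 150) = 9.1333°C.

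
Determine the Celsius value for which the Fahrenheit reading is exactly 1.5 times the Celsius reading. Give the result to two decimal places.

-106.67°C

Let C be the Celsius reading. The Fahrenheit reading is F = 1.8·C + 32.
Require F = 1.5·C: 1.8·C + 32 = 1.5·C.
(0.3)·C = -32  ⇒  C = -106.67.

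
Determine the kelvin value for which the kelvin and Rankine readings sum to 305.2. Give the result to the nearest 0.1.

109.0 K

Let K be the kelvin reading. The Rankine reading is R = 1.8·K.
Require K + R = 305.2: (2.8)·K = 305.2.
K = (305.2) / (2.8) = 109.0.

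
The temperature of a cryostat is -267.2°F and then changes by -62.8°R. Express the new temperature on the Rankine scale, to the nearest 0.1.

129.7°R

Initial temperature in Celsius: (-267.2 - 32) × 5/9 = -166.2222°C.
The 62.8°R change is an interval, so only the factor 5/9 applies: -62.8 × 5/9 = -34.8889°C.
Final Celsius temperature: -166.2222 - 34.8889 = -201.1111°C.
In Rankine: -201.1111 × 1.8 + 491.67 = 129.7°R.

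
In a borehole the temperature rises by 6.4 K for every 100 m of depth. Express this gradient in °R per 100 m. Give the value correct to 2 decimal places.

The quantity depends on a temperature interval, so only the ratio of degree sizes applies; the offset between the scales is irrelevant.
A change of 1 K is a change of 1.8°R, so 6.4 × 1.8 = 11.52.

11.52 °R/100 m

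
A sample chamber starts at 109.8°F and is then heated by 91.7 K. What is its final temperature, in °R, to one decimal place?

Initial temperature in Celsius: (109.8 - 32) × 5/9 = 43.2222°C.
The 91.7 K change is an interval; Kelvin and Celsius degrees are the same size, so ΔC = +91.7°C.
Final Celsius temperature: 43.2222 + 91.7000 = 134.9222°C.
In Rankine: 134.9222 × 1.8 + 491.67 = 734.5°R.

734.5°R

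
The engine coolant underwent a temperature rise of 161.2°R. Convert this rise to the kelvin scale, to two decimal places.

An interval of 1°R corresponds to 5/9 K.
161.2 × 5/9 = 89.56.

89.56 K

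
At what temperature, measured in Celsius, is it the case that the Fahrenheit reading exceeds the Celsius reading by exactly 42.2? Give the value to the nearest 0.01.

Let C be the Celsius reading. The Fahrenheit reading is F = 1.8·C + 32.
Require F - C = 42.2: (0.8)·C + 32 = 42.2.
C = (42.2 - 32) / (0.8) = 12.75.

12.75°C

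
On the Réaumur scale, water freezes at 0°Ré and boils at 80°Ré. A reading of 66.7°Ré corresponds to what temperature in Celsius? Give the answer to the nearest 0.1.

83.4°C

Linear interpolation between the fixed points: C = (66.7 - 0) × 100 / (80 - 0) = 83.3750°C.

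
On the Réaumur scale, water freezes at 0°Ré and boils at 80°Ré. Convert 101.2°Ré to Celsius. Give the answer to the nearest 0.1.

Linear interpolation between the fixed points: C = (101.2 - 0) × 100 / (80 - 0) = 126.5000°C.

126.5°C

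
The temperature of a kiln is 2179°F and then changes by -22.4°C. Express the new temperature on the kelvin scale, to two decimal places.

1443.53 K

Initial temperature in Celsius: (2179 - 32) × 5/9 = 1192.7778°C.
Final Celsius temperature: 1192.7778 - 22.4000 = 1170.3778°C.
In kelvin: 1170.3778 + 273.15 = 1443.53 K.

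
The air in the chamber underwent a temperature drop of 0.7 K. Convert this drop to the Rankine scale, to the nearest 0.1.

Only the scale ratio 1.8 matters for a change in temperature.
0.7 × 1.8 = 1.3.

1.3°R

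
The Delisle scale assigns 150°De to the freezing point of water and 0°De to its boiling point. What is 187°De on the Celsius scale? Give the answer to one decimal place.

-24.7°C

Linear interpolation between the fixed points: C = (187 - 150) × 100 / (0 - 150) = -24.6667°C.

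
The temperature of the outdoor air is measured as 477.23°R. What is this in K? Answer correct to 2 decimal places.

265.13 K

In Celsius: (477.23 - 491.67) × 5/9 = -8.0222°C.
In kelvin: -8.0222 + 273.15 = 265.13 K.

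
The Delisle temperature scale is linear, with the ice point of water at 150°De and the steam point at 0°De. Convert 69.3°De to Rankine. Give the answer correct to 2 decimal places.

588.51°R

Linear interpolation between the fixed points: C = (69.3 - 150) × 100 / (0 - 150) = 53.8000°C.
Then 53.8000 × 1.8 + 491.67 = 588.51°R.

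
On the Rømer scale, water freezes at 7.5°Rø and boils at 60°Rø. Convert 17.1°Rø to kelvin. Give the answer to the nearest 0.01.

Linear interpolation between the fixed points: C = (17.1 - 7.5) × 100 / (60 - 7.5) = 18.2857°C.
Then 18.2857 + 273.15 = 291.44 K.

291.44 K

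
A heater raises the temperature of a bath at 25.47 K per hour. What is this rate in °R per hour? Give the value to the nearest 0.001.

45.846 °R/hour

The quantity depends on a temperature interval, so only the ratio of degree sizes applies; the offset between the scales is irrelevant.
A change of 1 K is a change of 1.8°R, so 25.47 × 1.8 = 45.846.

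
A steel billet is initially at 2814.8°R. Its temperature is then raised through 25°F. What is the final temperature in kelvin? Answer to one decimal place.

1577.7 K

Initial temperature in Celsius: (2814.8 - 491.67) × 5/9 = 1290.6278°C.
The 25°F change is an interval, so only the factor 5/9 applies: +25 × 5/9 = +13.8889°C.
Final Celsius temperature: 1290.6278 + 13.8889 = 1304.5167°C.
In kelvin: 1304.5167 + 273.15 = 1577.7 K.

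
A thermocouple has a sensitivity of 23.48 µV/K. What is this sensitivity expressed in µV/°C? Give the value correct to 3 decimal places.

The quantity depends on a temperature interval, so only the ratio of degree sizes applies; the offset between the scales is irrelevant.
A change of 1°C is a change of 1 K, so per °C the value is 23.48 × 1 = 23.480.

23.480 µV/°C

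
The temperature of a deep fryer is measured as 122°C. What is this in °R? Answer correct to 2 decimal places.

711.27°R

In Rankine: 122.0000 × 1.8 + 491.67 = 711.27°R.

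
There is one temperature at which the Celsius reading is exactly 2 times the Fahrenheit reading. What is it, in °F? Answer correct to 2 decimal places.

-12.31°F

Let F be the Fahrenheit reading. The Celsius reading is C = 5/9·F - 17.7778.
Require C = 2·F: 5/9·F - 17.7778 = 2·F.
(-13/9)·F = 17.7778  ⇒  F = -12.31.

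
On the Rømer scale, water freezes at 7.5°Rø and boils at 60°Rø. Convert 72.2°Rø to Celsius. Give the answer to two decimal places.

123.24°C

Linear interpolation between the fixed points: C = (72.2 - 7.5) × 100 / (60 - 7.5) = 123.2381°C.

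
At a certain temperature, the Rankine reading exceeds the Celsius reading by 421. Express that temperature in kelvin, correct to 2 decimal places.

184.81 K

Let x be the Rankine reading; then the Celsius reading is 5/9·x - 273.15.
(5/9·x - 273.15) - x = -421  ⇒  (-4/9)·x = -147.85  ⇒  x = 332.6625°R.
In Celsius: (332.6625 - 491.67) × 5/9 = -88.3375°C.
In kelvin: -88.3375 + 273.15 = 184.81 K.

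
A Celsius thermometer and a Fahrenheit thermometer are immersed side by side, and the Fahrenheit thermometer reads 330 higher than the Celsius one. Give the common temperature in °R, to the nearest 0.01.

1162.17°R

Let x be the Celsius reading; then the Fahrenheit reading is 1.8·x + 32.
(1.8·x + 32) - x = 330  ⇒  (0.8)·x = 298  ⇒  x = 372.5000°C.
In Rankine: 372.5000 × 1.8 + 491.67 = 1162.17°R.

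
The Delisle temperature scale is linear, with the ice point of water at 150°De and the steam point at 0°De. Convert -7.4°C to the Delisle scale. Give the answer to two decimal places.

161.10°De

Linearly onto the Delisle scale: 150 + (-7.4000 / 100) × (0 - 150) = 161.10°De.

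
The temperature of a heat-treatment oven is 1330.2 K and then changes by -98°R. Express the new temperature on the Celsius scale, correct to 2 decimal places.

1002.61°C

Initial temperature in Celsius: 1330.2 - 273.15 = 1057.0500°C.
The 98°R change is an interval, so only the factor 5/9 applies: -98 × 5/9 = -54.4444°C.
Final Celsius temperature: 1057.0500 - 54.4444 = 1002.6056°C.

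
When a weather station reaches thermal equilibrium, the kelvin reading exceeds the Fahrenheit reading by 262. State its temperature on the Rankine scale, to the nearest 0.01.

444.76°R

Let x be the Fahrenheit reading; then the kelvin reading is 5/9·x + 255.372.
(5/9·x + 255.372) - x = 262  ⇒  (-4/9)·x = 6.62778  ⇒  x = -14.9125°F.
In Celsius: (-14.9125 - 32) × 5/9 = -26.0625°C.
In Rankine: -26.0625 × 1.8 + 491.67 = 444.76°R.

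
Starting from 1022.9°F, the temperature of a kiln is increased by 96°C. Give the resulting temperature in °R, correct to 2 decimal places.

1655.37°R

Initial temperature in Celsius: (1022.9 - 32) × 5/9 = 550.5000°C.
Final Celsius temperature: 550.5000 + 96.0000 = 646.5000°C.
In Rankine: 646.5000 × 1.8 + 491.67 = 1655.37°R.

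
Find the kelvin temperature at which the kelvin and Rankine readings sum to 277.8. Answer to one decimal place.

99.2 K

Let K be the kelvin reading. The Rankine reading is R = 1.8·K.
Require K + R = 277.8: (2.8)·K = 277.8.
K = (277.8) / (2.8) = 99.2.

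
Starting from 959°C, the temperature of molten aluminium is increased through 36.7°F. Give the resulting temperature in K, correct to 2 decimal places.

1252.54 K

The 36.7°F change is an interval, so only the factor 5/9 applies: +36.7 × 5/9 = +20.3889°C.
Final Celsius temperature: 959.0000 + 20.3889 = 979.3889°C.
In kelvin: 979.3889 + 273.15 = 1252.54 K.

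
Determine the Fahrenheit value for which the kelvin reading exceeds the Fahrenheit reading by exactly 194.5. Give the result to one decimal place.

Let F be the Fahrenheit reading. The kelvin reading is K = 5/9·F + 255.372.
Require K - F = 194.5: (-4/9)·F + 255.372 = 194.5.
F = (194.5 - 255.372) / (-4/9) = 137.0.

137.0°F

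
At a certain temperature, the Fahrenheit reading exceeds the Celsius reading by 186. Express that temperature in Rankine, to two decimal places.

Let x be the Fahrenheit reading; then the Celsius reading is 5/9·x - 17.7778.
(5/9·x - 17.7778) - x = -186  ⇒  (-4/9)·x = -168.222  ⇒  x = 378.5000°F.
In Celsius: (378.5 - 32) × 5/9 = 192.5000°C.
In Rankine: 192.5000 × 1.8 + 491.67 = 838.17°R.

838.17°R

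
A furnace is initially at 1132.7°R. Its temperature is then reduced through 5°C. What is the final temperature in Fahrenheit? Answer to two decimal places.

664.03°F

Initial temperature in Celsius: (1132.7 - 491.67) × 5/9 = 356.1278°C.
Final Celsius temperature: 356.1278 - 5.0000 = 351.1278°C.
In Fahrenheit: 351.1278 × 1.8 + 32 = 664.03°F.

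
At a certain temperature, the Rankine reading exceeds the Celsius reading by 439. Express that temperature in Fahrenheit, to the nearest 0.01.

Let x be the Rankine reading; then the Celsius reading is 5/9·x - 273.15.
(5/9·x - 273.15) - x = -439  ⇒  (-4/9)·x = -165.85  ⇒  x = 373.1625°R.
In Celsius: (373.1625 - 491.67) × 5/9 = -65.8375°C.
In Fahrenheit: -65.8375 × 1.8 + 32 = -86.51°F.

-86.51°F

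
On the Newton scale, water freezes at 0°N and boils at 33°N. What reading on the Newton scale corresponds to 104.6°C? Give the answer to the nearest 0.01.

34.52°N

Linearly onto the Newton scale: 0 + (104.6000 / 100) × (33 - 0) = 34.52°N.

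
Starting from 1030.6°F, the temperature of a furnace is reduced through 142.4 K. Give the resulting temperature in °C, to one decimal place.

412.4°C

Initial temperature in Celsius: (1030.6 - 32) × 5/9 = 554.7778°C.
The 142.4 K change is an interval; Kelvin and Celsius degrees are the same size, so ΔC = -142.4°C.
Final Celsius temperature: 554.7778 - 142.4000 = 412.3778°C.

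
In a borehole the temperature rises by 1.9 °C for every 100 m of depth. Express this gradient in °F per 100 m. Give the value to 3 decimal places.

Since only a temperature interval is involved, the additive offset between the scales drops out.
A change of 1°C is a change of 1.8°F, so 1.9 × 1.8 = 3.420.

3.420 °F/100 m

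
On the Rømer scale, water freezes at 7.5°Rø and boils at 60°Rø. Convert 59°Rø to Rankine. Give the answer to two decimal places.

Linear interpolation between the fixed points: C = (59 - 7.5) × 100 / (60 - 7.5) = 98.0952°C.
Then 98.0952 × 1.8 + 491.67 = 668.24°R.

668.24°R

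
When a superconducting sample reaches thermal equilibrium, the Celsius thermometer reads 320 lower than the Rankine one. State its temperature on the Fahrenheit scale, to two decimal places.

-354.26°F

Let x be the Rankine reading; then the Celsius reading is 5/9·x - 273.15.
(5/9·x - 273.15) - x = -320  ⇒  (-4/9)·x = -46.85  ⇒  x = 105.4125°R.
In Celsius: (105.4125 - 491.67) × 5/9 = -214.5875°C.
In Fahrenheit: -214.5875 × 1.8 + 32 = -354.26°F.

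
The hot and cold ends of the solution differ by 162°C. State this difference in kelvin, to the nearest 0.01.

Celsius and kelvin degrees are the same size, so the interval is unchanged: 162.00.

162.00 K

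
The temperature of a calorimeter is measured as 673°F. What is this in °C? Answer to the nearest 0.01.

In Celsius: (673 - 32) × 5/9 = 356.1111°C.

356.11°C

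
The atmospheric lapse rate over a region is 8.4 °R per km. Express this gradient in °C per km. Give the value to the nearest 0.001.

4.667 °C/km

The quantity depends on a temperature interval, so only the ratio of degree sizes applies; the offset between the scales is irrelevant.
A change of 1°R is a change of 5/9°C, so 8.4 × 5/9 = 4.667.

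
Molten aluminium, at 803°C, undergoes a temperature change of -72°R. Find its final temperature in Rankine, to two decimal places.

1865.07°R

The 72°R change is an interval, so only the factor 5/9 applies: -72 × 5/9 = -40.0000°C.
Final Celsius temperature: 803.0000 - 40.0000 = 763.0000°C.
In Rankine: 763.0000 × 1.8 + 491.67 = 1865.07°R.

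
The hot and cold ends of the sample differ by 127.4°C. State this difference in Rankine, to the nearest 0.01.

For a temperature interval the offset drops out; only the factor 1.8 applies.
127.4 × 1.8 = 229.32.

229.32°R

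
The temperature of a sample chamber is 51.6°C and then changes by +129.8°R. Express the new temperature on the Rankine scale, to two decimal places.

714.35°R

The 129.8°R change is an interval, so only the factor 5/9 applies: +129.8 × 5/9 = +72.1111°C.
Final Celsius temperature: 51.6000 + 72.1111 = 123.7111°C.
In Rankine: 123.7111 × 1.8 + 491.67 = 714.35°R.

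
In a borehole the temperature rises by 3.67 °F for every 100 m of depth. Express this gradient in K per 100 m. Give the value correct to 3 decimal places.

2.039 K/100 m

The quantity depends on a temperature interval, so only the ratio of degree sizes applies; the offset between the scales is irrelevant.
A change of 1°F is a change of 5/9 K, so 3.67 × 5/9 = 2.039.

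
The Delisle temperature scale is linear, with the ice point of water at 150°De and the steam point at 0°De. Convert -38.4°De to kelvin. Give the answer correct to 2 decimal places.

398.75 K

Linear interpolation between the fixed points: C = (-38.4 - 150) × 100 / (0 - 150) = 125.6000°C.
Then 125.6000 + 273.15 = 398.75 K.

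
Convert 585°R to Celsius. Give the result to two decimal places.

51.85°C

In Celsius: (585 - 491.67) × 5/9 = 51.8500°C.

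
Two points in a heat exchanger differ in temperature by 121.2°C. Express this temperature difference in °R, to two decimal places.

An interval of 1°C corresponds to 1.8°R.
121.2 × 1.8 = 218.16.

218.16°R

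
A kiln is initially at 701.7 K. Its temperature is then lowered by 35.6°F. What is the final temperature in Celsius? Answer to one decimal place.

408.8°C

Initial temperature in Celsius: 701.7 - 273.15 = 428.5500°C.
The 35.6°F change is an interval, so only the factor 5/9 applies: -35.6 × 5/9 = -19.7778°C.
Final Celsius temperature: 428.5500 - 19.7778 = 408.7722°C.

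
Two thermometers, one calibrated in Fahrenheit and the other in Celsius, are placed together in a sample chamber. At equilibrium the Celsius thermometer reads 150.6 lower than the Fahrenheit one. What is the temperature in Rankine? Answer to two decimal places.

758.52°R

Let x be the Fahrenheit reading; then the Celsius reading is 5/9·x - 17.7778.
(5/9·x - 17.7778) - x = -150.6  ⇒  (-4/9)·x = -132.822  ⇒  x = 298.8500°F.
In Celsius: (298.85 - 32) × 5/9 = 148.2500°C.
In Rankine: 148.2500 × 1.8 + 491.67 = 758.52°R.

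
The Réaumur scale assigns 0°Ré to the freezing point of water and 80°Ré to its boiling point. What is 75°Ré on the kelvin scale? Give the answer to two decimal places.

366.90 K

Linear interpolation between the fixed points: C = (75 - 0) × 100 / (80 - 0) = 93.7500°C.
Then 93.7500 + 273.15 = 366.90 K.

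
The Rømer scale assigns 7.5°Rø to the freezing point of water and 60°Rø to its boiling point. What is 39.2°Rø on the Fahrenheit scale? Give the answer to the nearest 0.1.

Linear interpolation between the fixed points: C = (39.2 - 7.5) × 100 / (60 - 7.5) = 60.3810°C.
Then 60.3810 × 1.8 + 32 = 140.7°F.

140.7°F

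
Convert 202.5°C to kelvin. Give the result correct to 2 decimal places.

In kelvin: 202.5000 + 273.15 = 475.65 K.

475.65 K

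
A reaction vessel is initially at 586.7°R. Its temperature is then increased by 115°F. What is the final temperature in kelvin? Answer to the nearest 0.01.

Initial temperature in Celsius: (586.7 - 491.67) × 5/9 = 52.7944°C.
The 115°F change is an interval, so only the factor 5/9 applies: +115 × 5/9 = +63.8889°C.
Final Celsius temperature: 52.7944 + 63.8889 = 116.6833°C.
In kelvin: 116.6833 + 273.15 = 389.83 K.

389.83 K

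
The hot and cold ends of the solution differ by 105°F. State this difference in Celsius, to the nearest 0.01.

58.33°C

An interval of 1°F corresponds to 5/9°C.
105 × 5/9 = 58.33.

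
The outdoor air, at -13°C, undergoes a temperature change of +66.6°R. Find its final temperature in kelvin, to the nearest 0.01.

The 66.6°R change is an interval, so only the factor 5/9 applies: +66.6 × 5/9 = +37.0000°C.
Final Celsius temperature: -13.0000 + 37.0000 = 24.0000°C.
In kelvin: 24.0000 + 273.15 = 297.15 K.

297.15 K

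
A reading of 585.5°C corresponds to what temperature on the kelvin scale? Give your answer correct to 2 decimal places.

In kelvin: 585.5000 + 273.15 = 858.65 K.

858.65 K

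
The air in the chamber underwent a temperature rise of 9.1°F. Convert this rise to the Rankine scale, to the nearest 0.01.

Fahrenheit and Rankine degrees are the same size, so the interval is unchanged: 9.10.

9.10°R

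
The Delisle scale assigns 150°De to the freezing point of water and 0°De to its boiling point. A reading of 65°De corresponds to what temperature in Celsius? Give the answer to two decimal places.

Linear interpolation between the fixed points: C = (65 - 150) × 100 / (0 - 150) = 56.6667°C.

56.67°C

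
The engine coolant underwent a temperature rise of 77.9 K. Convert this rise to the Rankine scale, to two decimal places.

For a temperature interval the offset drops out; only the factor 1.8 applies.
77.9 × 1.8 = 140.22.

140.22°R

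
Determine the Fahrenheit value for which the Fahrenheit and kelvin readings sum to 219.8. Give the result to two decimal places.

Let F be the Fahrenheit reading. The kelvin reading is K = 5/9·F + 255.372.
Require F + K = 219.8: (14/9)·F + 255.372 = 219.8.
F = (219.8 - 255.372) / (14/9) = -22.87.

-22.87°F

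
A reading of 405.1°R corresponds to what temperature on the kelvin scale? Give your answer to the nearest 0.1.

225.1 K

In Celsius: (405.1 - 491.67) × 5/9 = -48.0944°C.
In kelvin: -48.0944 + 273.15 = 225.1 K.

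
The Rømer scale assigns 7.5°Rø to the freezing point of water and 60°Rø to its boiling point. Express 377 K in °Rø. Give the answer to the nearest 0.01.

62.02°Rø

First in Celsius: 377 - 273.15 = 103.8500°C.
Linearly onto the Rømer scale: 7.5 + (103.8500 / 100) × (60 - 7.5) = 62.02°Rø.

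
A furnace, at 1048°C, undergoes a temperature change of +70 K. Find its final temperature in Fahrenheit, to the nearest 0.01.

The 70 K change is an interval; Kelvin and Celsius degrees are the same size, so ΔC = +70°C.
Final Celsius temperature: 1048.0000 + 70.0000 = 1118.0000°C.
In Fahrenheit: 1118.0000 × 1.8 + 32 = 2044.40°F.

2044.40°F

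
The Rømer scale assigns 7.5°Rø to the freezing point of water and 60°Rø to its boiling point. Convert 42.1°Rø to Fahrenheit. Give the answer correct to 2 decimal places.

Linear interpolation between the fixed points: C = (42.1 - 7.5) × 100 / (60 - 7.5) = 65.9048°C.
Then 65.9048 × 1.8 + 32 = 150.63°F.

150.63°F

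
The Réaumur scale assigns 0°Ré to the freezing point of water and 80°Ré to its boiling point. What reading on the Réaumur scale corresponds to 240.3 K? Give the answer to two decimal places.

-26.28°Ré

First in Celsius: 240.3 - 273.15 = -32.8500°C.
Linearly onto the Réaumur scale: 0 + (-32.8500 / 100) × (80 - 0) = -26.28°Ré.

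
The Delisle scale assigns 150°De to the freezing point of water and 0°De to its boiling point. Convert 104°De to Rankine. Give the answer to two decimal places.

Linear interpolation between the fixed points: C = (104 - 150) × 100 / (0 - 150) = 30.6667°C.
Then 30.6667 × 1.8 + 491.67 = 546.87°R.

546.87°R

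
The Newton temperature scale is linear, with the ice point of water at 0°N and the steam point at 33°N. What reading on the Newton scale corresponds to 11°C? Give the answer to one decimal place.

Linearly onto the Newton scale: 0 + (11.0000 / 100) × (33 - 0) = 3.6°N.

3.6°N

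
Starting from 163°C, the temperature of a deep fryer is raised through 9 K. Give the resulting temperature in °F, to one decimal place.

341.6°F

The 9 K change is an interval; Kelvin and Celsius degrees are the same size, so ΔC = +9°C.
Final Celsius temperature: 163.0000 + 9.0000 = 172.0000°C.
In Fahrenheit: 172.0000 × 1.8 + 32 = 341.6°F.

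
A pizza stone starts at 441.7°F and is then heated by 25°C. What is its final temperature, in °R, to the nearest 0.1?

946.4°R

Initial temperature in Celsius: (441.7 - 32) × 5/9 = 227.6111°C.
Final Celsius temperature: 227.6111 + 25.0000 = 252.6111°C.
In Rankine: 252.6111 × 1.8 + 491.67 = 946.4°R.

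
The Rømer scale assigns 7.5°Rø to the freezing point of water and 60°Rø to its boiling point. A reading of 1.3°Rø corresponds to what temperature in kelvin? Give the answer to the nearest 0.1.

Linear interpolation between the fixed points: C = (1.3 - 7.5) × 100 / (60 - 7.5) = -11.8095°C.
Then -11.8095 + 273.15 = 261.3 K.

261.3 K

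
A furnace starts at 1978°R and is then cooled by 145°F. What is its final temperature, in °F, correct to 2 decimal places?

1373.33°F

Initial temperature in Celsius: (1978 - 491.67) × 5/9 = 825.7389°C.
The 145°F change is an interval, so only the factor 5/9 applies: -145 × 5/9 = -80.5556°C.
Final Celsius temperature: 825.7389 - 80.5556 = 745.1833°C.
In Fahrenheit: 745.1833 × 1.8 + 32 = 1373.33°F.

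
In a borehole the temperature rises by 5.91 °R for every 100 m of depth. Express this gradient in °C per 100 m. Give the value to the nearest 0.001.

3.283 °C/100 m

Since only a temperature interval is involved, the additive offset between the scales drops out.
A change of 1°R is a change of 5/9°C, so 5.91 × 5/9 = 3.283.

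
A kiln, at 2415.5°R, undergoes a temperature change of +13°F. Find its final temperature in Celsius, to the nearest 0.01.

1076.02°C

Initial temperature in Celsius: (2415.5 - 491.67) × 5/9 = 1068.7944°C.
The 13°F change is an interval, so only the factor 5/9 applies: +13 × 5/9 = +7.2222°C.
Final Celsius temperature: 1068.7944 + 7.2222 = 1076.0167°C.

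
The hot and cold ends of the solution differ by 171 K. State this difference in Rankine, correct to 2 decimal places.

Only the scale ratio 1.8 matters for a change in temperature.
171 × 1.8 = 307.80.

307.80°R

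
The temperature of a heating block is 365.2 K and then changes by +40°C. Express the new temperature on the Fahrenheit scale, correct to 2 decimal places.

Initial temperature in Celsius: 365.2 - 273.15 = 92.0500°C.
Final Celsius temperature: 92.0500 + 40.0000 = 132.0500°C.
In Fahrenheit: 132.0500 × 1.8 + 32 = 269.69°F.

269.69°F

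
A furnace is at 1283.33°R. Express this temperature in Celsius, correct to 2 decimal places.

In Celsius: (1283.33 - 491.67) × 5/9 = 439.8111°C.

439.81°C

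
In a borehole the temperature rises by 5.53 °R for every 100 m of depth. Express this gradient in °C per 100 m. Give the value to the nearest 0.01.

3.07 °C/100 m

The quantity depends on a temperature interval, so only the ratio of degree sizes applies; the offset between the scales is irrelevant.
A change of 1°R is a change of 5/9°C, so 5.53 × 5/9 = 3.07.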